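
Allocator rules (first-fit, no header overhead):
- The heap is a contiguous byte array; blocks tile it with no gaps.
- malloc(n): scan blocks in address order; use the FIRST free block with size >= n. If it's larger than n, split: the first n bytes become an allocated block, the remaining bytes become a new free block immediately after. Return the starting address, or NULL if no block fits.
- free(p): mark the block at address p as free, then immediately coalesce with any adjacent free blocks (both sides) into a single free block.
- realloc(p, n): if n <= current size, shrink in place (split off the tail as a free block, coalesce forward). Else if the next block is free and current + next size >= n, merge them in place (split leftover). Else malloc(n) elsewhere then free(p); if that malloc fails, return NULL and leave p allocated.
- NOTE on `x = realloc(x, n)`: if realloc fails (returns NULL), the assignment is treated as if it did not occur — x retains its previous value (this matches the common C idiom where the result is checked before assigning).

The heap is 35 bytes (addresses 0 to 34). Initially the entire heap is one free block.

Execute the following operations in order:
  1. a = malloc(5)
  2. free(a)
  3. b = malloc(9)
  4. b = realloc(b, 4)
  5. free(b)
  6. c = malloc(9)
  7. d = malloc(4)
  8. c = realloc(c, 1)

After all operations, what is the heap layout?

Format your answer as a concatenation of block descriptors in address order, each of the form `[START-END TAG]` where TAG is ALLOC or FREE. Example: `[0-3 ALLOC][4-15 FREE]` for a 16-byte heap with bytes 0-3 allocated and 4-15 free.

Op 1: a = malloc(5) -> a = 0; heap: [0-4 ALLOC][5-34 FREE]
Op 2: free(a) -> (freed a); heap: [0-34 FREE]
Op 3: b = malloc(9) -> b = 0; heap: [0-8 ALLOC][9-34 FREE]
Op 4: b = realloc(b, 4) -> b = 0; heap: [0-3 ALLOC][4-34 FREE]
Op 5: free(b) -> (freed b); heap: [0-34 FREE]
Op 6: c = malloc(9) -> c = 0; heap: [0-8 ALLOC][9-34 FREE]
Op 7: d = malloc(4) -> d = 9; heap: [0-8 ALLOC][9-12 ALLOC][13-34 FREE]
Op 8: c = realloc(c, 1) -> c = 0; heap: [0-0 ALLOC][1-8 FREE][9-12 ALLOC][13-34 FREE]

Answer: [0-0 ALLOC][1-8 FREE][9-12 ALLOC][13-34 FREE]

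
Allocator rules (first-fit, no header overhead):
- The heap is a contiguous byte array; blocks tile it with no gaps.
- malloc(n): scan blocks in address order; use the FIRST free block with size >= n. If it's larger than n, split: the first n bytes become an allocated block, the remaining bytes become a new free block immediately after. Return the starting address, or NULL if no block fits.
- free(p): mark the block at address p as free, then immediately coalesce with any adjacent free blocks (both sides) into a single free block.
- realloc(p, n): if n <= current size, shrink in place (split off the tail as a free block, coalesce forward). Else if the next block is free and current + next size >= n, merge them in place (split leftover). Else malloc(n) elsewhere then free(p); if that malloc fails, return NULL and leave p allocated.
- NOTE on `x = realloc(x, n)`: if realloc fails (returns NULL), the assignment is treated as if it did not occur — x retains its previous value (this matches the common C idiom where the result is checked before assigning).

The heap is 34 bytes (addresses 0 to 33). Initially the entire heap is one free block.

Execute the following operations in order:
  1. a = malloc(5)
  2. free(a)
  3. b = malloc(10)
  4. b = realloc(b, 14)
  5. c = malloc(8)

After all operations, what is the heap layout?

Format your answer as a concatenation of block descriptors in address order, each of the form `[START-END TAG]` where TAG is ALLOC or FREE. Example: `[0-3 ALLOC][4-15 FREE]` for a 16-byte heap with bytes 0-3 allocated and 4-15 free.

Answer: [0-13 ALLOC][14-21 ALLOC][22-33 FREE]

Derivation:
Op 1: a = malloc(5) -> a = 0; heap: [0-4 ALLOC][5-33 FREE]
Op 2: free(a) -> (freed a); heap: [0-33 FREE]
Op 3: b = malloc(10) -> b = 0; heap: [0-9 ALLOC][10-33 FREE]
Op 4: b = realloc(b, 14) -> b = 0; heap: [0-13 ALLOC][14-33 FREE]
Op 5: c = malloc(8) -> c = 14; heap: [0-13 ALLOC][14-21 ALLOC][22-33 FREE]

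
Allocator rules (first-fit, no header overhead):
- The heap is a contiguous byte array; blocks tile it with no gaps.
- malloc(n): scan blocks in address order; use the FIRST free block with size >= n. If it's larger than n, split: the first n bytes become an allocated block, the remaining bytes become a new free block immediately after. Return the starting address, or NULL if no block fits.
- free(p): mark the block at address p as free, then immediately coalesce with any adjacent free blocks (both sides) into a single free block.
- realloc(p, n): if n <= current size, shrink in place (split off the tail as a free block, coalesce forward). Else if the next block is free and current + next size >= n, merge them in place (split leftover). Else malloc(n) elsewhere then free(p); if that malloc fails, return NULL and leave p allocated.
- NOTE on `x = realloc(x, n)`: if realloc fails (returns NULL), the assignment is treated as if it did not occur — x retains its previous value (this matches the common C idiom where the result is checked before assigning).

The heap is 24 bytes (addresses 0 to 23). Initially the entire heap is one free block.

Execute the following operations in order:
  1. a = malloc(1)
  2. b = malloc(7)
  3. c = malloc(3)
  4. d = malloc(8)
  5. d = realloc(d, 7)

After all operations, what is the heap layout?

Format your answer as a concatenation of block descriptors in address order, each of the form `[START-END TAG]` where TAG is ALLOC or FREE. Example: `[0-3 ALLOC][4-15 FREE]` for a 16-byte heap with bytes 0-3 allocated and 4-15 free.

Op 1: a = malloc(1) -> a = 0; heap: [0-0 ALLOC][1-23 FREE]
Op 2: b = malloc(7) -> b = 1; heap: [0-0 ALLOC][1-7 ALLOC][8-23 FREE]
Op 3: c = malloc(3) -> c = 8; heap: [0-0 ALLOC][1-7 ALLOC][8-10 ALLOC][11-23 FREE]
Op 4: d = malloc(8) -> d = 11; heap: [0-0 ALLOC][1-7 ALLOC][8-10 ALLOC][11-18 ALLOC][19-23 FREE]
Op 5: d = realloc(d, 7) -> d = 11; heap: [0-0 ALLOC][1-7 ALLOC][8-10 ALLOC][11-17 ALLOC][18-23 FREE]

Answer: [0-0 ALLOC][1-7 ALLOC][8-10 ALLOC][11-17 ALLOC][18-23 FREE]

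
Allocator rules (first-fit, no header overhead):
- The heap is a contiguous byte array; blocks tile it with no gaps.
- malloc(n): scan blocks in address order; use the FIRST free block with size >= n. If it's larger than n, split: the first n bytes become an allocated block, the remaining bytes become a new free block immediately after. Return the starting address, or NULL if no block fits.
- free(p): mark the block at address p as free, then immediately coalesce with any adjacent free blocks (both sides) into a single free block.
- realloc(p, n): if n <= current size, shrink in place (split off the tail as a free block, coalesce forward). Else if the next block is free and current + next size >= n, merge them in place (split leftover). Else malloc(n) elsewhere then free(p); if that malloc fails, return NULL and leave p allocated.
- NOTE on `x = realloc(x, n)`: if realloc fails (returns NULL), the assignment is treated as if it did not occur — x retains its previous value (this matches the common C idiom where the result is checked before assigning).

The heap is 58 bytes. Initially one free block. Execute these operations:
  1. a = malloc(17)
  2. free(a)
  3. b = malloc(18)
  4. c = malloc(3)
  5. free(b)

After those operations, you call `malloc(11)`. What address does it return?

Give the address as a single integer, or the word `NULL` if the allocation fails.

Op 1: a = malloc(17) -> a = 0; heap: [0-16 ALLOC][17-57 FREE]
Op 2: free(a) -> (freed a); heap: [0-57 FREE]
Op 3: b = malloc(18) -> b = 0; heap: [0-17 ALLOC][18-57 FREE]
Op 4: c = malloc(3) -> c = 18; heap: [0-17 ALLOC][18-20 ALLOC][21-57 FREE]
Op 5: free(b) -> (freed b); heap: [0-17 FREE][18-20 ALLOC][21-57 FREE]
malloc(11): first-fit scan over [0-17 FREE][18-20 ALLOC][21-57 FREE] -> 0

Answer: 0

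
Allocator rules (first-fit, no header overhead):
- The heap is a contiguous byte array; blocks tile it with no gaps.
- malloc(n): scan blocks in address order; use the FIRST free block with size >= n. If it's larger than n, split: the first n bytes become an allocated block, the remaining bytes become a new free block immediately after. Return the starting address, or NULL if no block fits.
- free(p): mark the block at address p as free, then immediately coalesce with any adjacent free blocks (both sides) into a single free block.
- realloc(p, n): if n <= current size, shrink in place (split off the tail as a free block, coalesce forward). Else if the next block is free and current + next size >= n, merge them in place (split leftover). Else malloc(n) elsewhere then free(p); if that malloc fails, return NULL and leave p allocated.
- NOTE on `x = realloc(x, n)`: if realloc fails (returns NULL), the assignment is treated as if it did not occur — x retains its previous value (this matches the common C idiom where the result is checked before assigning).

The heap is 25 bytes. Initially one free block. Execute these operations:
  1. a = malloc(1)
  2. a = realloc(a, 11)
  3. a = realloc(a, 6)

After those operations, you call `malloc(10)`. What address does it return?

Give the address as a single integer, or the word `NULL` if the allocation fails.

Answer: 6

Derivation:
Op 1: a = malloc(1) -> a = 0; heap: [0-0 ALLOC][1-24 FREE]
Op 2: a = realloc(a, 11) -> a = 0; heap: [0-10 ALLOC][11-24 FREE]
Op 3: a = realloc(a, 6) -> a = 0; heap: [0-5 ALLOC][6-24 FREE]
malloc(10): first-fit scan over [0-5 ALLOC][6-24 FREE] -> 6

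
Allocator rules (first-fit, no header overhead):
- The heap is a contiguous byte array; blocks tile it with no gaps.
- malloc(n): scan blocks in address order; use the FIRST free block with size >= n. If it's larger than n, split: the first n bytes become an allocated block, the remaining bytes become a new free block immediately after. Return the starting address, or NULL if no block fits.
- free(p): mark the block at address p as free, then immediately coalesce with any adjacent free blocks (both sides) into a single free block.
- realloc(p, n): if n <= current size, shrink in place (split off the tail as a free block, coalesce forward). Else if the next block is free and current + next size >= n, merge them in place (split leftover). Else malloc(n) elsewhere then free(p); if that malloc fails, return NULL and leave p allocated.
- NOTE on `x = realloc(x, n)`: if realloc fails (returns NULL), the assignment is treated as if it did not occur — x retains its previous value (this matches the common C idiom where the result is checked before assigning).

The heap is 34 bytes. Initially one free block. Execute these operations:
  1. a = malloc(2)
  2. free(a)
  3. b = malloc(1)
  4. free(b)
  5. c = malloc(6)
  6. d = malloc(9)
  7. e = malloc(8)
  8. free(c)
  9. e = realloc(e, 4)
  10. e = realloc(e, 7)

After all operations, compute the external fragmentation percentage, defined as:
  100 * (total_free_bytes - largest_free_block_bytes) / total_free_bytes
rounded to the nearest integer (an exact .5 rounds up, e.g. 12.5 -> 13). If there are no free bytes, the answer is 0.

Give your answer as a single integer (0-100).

Answer: 33

Derivation:
Op 1: a = malloc(2) -> a = 0; heap: [0-1 ALLOC][2-33 FREE]
Op 2: free(a) -> (freed a); heap: [0-33 FREE]
Op 3: b = malloc(1) -> b = 0; heap: [0-0 ALLOC][1-33 FREE]
Op 4: free(b) -> (freed b); heap: [0-33 FREE]
Op 5: c = malloc(6) -> c = 0; heap: [0-5 ALLOC][6-33 FREE]
Op 6: d = malloc(9) -> d = 6; heap: [0-5 ALLOC][6-14 ALLOC][15-33 FREE]
Op 7: e = malloc(8) -> e = 15; heap: [0-5 ALLOC][6-14 ALLOC][15-22 ALLOC][23-33 FREE]
Op 8: free(c) -> (freed c); heap: [0-5 FREE][6-14 ALLOC][15-22 ALLOC][23-33 FREE]
Op 9: e = realloc(e, 4) -> e = 15; heap: [0-5 FREE][6-14 ALLOC][15-18 ALLOC][19-33 FREE]
Op 10: e = realloc(e, 7) -> e = 15; heap: [0-5 FREE][6-14 ALLOC][15-21 ALLOC][22-33 FREE]
Free blocks: [6 12] total_free=18 largest=12 -> 100*(18-12)/18 = 600/18 ≈ 33.333 -> rounds to 33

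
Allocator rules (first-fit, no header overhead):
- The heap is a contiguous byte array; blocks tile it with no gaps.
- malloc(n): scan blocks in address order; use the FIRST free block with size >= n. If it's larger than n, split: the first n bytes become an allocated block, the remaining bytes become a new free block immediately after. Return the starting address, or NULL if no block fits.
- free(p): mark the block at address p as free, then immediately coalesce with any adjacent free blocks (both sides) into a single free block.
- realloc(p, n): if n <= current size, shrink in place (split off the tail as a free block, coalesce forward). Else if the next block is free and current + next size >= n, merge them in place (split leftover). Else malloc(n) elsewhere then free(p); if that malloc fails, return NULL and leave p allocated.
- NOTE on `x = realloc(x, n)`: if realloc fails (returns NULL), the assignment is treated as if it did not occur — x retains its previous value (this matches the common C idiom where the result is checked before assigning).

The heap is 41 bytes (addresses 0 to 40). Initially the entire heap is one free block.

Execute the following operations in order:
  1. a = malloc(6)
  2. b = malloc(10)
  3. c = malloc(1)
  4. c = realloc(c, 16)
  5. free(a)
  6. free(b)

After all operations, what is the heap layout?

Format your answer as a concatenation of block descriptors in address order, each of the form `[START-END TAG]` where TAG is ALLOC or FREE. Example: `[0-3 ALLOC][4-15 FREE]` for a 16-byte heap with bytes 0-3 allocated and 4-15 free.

Answer: [0-15 FREE][16-31 ALLOC][32-40 FREE]

Derivation:
Op 1: a = malloc(6) -> a = 0; heap: [0-5 ALLOC][6-40 FREE]
Op 2: b = malloc(10) -> b = 6; heap: [0-5 ALLOC][6-15 ALLOC][16-40 FREE]
Op 3: c = malloc(1) -> c = 16; heap: [0-5 ALLOC][6-15 ALLOC][16-16 ALLOC][17-40 FREE]
Op 4: c = realloc(c, 16) -> c = 16; heap: [0-5 ALLOC][6-15 ALLOC][16-31 ALLOC][32-40 FREE]
Op 5: free(a) -> (freed a); heap: [0-5 FREE][6-15 ALLOC][16-31 ALLOC][32-40 FREE]
Op 6: free(b) -> (freed b); heap: [0-15 FREE][16-31 ALLOC][32-40 FREE]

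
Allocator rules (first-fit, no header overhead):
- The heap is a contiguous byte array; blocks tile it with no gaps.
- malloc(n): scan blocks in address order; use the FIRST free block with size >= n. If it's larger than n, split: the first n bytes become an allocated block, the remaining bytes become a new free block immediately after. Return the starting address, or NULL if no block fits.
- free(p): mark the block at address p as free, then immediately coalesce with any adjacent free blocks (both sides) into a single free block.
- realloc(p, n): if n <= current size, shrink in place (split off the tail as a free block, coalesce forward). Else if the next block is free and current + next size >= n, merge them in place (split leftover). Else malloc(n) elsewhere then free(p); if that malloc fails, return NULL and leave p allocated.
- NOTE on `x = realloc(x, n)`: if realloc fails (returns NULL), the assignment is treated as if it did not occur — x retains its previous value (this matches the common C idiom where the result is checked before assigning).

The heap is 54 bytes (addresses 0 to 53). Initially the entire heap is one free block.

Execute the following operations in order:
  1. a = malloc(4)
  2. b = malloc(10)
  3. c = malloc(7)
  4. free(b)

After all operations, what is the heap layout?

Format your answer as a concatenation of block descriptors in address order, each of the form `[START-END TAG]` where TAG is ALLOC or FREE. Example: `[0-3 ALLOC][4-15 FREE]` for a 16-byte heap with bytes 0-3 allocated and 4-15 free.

Answer: [0-3 ALLOC][4-13 FREE][14-20 ALLOC][21-53 FREE]

Derivation:
Op 1: a = malloc(4) -> a = 0; heap: [0-3 ALLOC][4-53 FREE]
Op 2: b = malloc(10) -> b = 4; heap: [0-3 ALLOC][4-13 ALLOC][14-53 FREE]
Op 3: c = malloc(7) -> c = 14; heap: [0-3 ALLOC][4-13 ALLOC][14-20 ALLOC][21-53 FREE]
Op 4: free(b) -> (freed b); heap: [0-3 ALLOC][4-13 FREE][14-20 ALLOC][21-53 FREE]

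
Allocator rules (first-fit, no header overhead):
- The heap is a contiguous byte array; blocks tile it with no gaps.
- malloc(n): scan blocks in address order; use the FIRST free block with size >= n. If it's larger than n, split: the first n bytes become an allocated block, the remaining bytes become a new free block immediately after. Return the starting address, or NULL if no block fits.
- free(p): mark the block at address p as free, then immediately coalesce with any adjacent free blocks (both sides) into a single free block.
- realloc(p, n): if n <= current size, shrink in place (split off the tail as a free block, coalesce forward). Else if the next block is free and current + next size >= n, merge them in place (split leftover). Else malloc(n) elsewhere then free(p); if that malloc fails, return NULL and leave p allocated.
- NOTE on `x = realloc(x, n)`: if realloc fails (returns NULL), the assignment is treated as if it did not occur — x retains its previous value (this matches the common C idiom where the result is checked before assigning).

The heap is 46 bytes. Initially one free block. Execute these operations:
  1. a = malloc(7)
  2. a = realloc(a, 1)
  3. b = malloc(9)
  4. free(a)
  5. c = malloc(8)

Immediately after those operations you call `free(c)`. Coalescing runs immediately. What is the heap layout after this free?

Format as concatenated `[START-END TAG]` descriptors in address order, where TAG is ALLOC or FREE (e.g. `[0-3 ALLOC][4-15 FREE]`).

Answer: [0-0 FREE][1-9 ALLOC][10-45 FREE]

Derivation:
Op 1: a = malloc(7) -> a = 0; heap: [0-6 ALLOC][7-45 FREE]
Op 2: a = realloc(a, 1) -> a = 0; heap: [0-0 ALLOC][1-45 FREE]
Op 3: b = malloc(9) -> b = 1; heap: [0-0 ALLOC][1-9 ALLOC][10-45 FREE]
Op 4: free(a) -> (freed a); heap: [0-0 FREE][1-9 ALLOC][10-45 FREE]
Op 5: c = malloc(8) -> c = 10; heap: [0-0 FREE][1-9 ALLOC][10-17 ALLOC][18-45 FREE]
free(c): c = 10 -> block [10-17 ALLOC]; mark free, coalesce with adjacent free neighbors -> [0-0 FREE][1-9 ALLOC][10-45 FREE]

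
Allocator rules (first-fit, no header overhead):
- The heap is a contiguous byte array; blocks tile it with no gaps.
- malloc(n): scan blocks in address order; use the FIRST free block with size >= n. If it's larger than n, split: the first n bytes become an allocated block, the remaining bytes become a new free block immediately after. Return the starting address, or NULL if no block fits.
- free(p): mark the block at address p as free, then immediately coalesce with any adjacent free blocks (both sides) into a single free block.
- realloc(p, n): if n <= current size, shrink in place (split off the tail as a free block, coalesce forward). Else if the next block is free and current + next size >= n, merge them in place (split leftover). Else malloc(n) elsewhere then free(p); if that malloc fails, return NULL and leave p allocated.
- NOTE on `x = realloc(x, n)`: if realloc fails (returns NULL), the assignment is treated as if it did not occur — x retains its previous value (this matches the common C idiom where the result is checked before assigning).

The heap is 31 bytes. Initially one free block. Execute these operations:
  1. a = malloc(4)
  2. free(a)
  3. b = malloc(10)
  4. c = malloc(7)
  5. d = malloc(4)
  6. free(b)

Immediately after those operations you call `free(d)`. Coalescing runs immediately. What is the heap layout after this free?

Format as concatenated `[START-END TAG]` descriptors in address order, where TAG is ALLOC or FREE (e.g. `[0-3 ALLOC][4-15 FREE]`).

Op 1: a = malloc(4) -> a = 0; heap: [0-3 ALLOC][4-30 FREE]
Op 2: free(a) -> (freed a); heap: [0-30 FREE]
Op 3: b = malloc(10) -> b = 0; heap: [0-9 ALLOC][10-30 FREE]
Op 4: c = malloc(7) -> c = 10; heap: [0-9 ALLOC][10-16 ALLOC][17-30 FREE]
Op 5: d = malloc(4) -> d = 17; heap: [0-9 ALLOC][10-16 ALLOC][17-20 ALLOC][21-30 FREE]
Op 6: free(b) -> (freed b); heap: [0-9 FREE][10-16 ALLOC][17-20 ALLOC][21-30 FREE]
free(d): d = 17 -> block [17-20 ALLOC]; mark free, coalesce with adjacent free neighbors -> [0-9 FREE][10-16 ALLOC][17-30 FREE]

Answer: [0-9 FREE][10-16 ALLOC][17-30 FREE]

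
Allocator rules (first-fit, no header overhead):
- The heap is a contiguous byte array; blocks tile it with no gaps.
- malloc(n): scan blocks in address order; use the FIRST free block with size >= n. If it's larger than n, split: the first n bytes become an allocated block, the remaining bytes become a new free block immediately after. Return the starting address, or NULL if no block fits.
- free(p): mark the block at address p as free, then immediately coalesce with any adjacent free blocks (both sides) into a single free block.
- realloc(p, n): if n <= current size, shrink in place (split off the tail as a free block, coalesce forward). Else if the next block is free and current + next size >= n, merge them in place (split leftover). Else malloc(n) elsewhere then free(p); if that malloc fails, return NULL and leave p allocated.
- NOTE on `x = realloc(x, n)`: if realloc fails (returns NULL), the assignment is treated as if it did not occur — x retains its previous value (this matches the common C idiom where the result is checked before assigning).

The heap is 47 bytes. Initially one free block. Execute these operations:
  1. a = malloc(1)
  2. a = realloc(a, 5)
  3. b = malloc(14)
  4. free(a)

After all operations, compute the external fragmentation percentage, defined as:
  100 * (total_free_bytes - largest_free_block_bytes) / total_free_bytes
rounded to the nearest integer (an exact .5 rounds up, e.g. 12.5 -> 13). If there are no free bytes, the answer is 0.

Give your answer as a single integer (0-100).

Op 1: a = malloc(1) -> a = 0; heap: [0-0 ALLOC][1-46 FREE]
Op 2: a = realloc(a, 5) -> a = 0; heap: [0-4 ALLOC][5-46 FREE]
Op 3: b = malloc(14) -> b = 5; heap: [0-4 ALLOC][5-18 ALLOC][19-46 FREE]
Op 4: free(a) -> (freed a); heap: [0-4 FREE][5-18 ALLOC][19-46 FREE]
Free blocks: [5 28] total_free=33 largest=28 -> 100*(33-28)/33 = 500/33 ≈ 15.152 -> rounds to 15

Answer: 15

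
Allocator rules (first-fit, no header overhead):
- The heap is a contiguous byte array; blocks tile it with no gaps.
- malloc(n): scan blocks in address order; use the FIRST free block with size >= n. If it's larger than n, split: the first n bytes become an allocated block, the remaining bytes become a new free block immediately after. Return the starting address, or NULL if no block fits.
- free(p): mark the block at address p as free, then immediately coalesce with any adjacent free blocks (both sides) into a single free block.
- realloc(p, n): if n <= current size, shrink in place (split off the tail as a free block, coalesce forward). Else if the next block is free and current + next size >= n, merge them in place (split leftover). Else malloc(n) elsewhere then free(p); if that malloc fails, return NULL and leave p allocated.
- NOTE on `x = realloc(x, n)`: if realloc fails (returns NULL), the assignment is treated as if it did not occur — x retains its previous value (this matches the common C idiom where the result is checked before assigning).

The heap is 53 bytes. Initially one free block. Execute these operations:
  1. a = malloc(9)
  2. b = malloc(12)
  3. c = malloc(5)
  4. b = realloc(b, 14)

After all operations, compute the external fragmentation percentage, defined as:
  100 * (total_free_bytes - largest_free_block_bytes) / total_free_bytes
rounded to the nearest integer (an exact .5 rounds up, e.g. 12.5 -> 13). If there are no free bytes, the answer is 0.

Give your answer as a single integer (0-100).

Op 1: a = malloc(9) -> a = 0; heap: [0-8 ALLOC][9-52 FREE]
Op 2: b = malloc(12) -> b = 9; heap: [0-8 ALLOC][9-20 ALLOC][21-52 FREE]
Op 3: c = malloc(5) -> c = 21; heap: [0-8 ALLOC][9-20 ALLOC][21-25 ALLOC][26-52 FREE]
Op 4: b = realloc(b, 14) -> b = 26; heap: [0-8 ALLOC][9-20 FREE][21-25 ALLOC][26-39 ALLOC][40-52 FREE]
Free blocks: [12 13] total_free=25 largest=13 -> 100*(25-13)/25 = 1200/25 = 48

Answer: 48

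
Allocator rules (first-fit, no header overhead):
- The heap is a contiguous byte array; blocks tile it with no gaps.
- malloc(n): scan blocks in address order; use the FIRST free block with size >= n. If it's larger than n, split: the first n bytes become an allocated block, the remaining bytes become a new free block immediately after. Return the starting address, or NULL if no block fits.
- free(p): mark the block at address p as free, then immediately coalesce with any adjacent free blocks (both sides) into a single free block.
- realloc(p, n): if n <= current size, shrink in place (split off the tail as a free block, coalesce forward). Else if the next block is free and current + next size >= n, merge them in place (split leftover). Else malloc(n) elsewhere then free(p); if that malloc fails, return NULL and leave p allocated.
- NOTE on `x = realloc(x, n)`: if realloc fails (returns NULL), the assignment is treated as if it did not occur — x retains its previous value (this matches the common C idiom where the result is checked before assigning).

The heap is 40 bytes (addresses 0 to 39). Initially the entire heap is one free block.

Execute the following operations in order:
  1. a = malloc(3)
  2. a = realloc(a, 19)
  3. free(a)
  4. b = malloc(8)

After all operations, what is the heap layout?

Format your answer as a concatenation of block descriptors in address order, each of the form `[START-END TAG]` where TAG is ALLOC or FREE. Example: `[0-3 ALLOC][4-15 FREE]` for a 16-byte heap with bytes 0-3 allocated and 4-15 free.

Answer: [0-7 ALLOC][8-39 FREE]

Derivation:
Op 1: a = malloc(3) -> a = 0; heap: [0-2 ALLOC][3-39 FREE]
Op 2: a = realloc(a, 19) -> a = 0; heap: [0-18 ALLOC][19-39 FREE]
Op 3: free(a) -> (freed a); heap: [0-39 FREE]
Op 4: b = malloc(8) -> b = 0; heap: [0-7 ALLOC][8-39 FREE]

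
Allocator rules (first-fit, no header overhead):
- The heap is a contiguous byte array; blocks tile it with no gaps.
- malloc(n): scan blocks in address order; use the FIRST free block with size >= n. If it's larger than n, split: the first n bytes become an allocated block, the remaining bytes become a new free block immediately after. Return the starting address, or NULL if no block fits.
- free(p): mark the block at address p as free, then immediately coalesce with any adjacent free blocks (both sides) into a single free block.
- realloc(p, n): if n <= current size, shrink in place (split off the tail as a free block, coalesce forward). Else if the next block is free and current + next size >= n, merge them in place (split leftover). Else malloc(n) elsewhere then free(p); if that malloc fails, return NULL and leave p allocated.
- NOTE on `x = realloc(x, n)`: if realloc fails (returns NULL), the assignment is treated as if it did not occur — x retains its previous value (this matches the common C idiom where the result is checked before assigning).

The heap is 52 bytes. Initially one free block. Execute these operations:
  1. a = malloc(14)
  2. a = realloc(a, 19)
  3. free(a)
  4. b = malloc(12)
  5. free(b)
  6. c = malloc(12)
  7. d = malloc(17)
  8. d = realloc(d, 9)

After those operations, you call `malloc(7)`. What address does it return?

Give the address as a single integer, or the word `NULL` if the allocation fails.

Op 1: a = malloc(14) -> a = 0; heap: [0-13 ALLOC][14-51 FREE]
Op 2: a = realloc(a, 19) -> a = 0; heap: [0-18 ALLOC][19-51 FREE]
Op 3: free(a) -> (freed a); heap: [0-51 FREE]
Op 4: b = malloc(12) -> b = 0; heap: [0-11 ALLOC][12-51 FREE]
Op 5: free(b) -> (freed b); heap: [0-51 FREE]
Op 6: c = malloc(12) -> c = 0; heap: [0-11 ALLOC][12-51 FREE]
Op 7: d = malloc(17) -> d = 12; heap: [0-11 ALLOC][12-28 ALLOC][29-51 FREE]
Op 8: d = realloc(d, 9) -> d = 12; heap: [0-11 ALLOC][12-20 ALLOC][21-51 FREE]
malloc(7): first-fit scan over [0-11 ALLOC][12-20 ALLOC][21-51 FREE] -> 21

Answer: 21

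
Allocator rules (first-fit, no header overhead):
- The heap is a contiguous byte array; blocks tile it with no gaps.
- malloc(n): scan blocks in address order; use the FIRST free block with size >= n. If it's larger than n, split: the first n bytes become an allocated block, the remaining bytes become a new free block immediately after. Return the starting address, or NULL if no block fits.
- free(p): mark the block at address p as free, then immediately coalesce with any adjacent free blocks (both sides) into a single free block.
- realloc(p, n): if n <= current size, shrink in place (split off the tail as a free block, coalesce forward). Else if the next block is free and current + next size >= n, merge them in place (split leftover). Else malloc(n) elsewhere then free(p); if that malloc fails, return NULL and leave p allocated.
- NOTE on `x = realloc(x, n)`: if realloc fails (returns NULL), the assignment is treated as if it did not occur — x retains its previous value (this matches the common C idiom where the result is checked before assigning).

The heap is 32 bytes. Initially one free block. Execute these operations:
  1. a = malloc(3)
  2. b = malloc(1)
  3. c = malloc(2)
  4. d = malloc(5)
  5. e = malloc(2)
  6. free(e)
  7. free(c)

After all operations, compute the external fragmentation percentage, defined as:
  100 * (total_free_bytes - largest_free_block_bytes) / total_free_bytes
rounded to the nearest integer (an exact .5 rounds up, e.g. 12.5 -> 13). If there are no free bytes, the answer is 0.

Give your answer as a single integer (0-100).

Answer: 9

Derivation:
Op 1: a = malloc(3) -> a = 0; heap: [0-2 ALLOC][3-31 FREE]
Op 2: b = malloc(1) -> b = 3; heap: [0-2 ALLOC][3-3 ALLOC][4-31 FREE]
Op 3: c = malloc(2) -> c = 4; heap: [0-2 ALLOC][3-3 ALLOC][4-5 ALLOC][6-31 FREE]
Op 4: d = malloc(5) -> d = 6; heap: [0-2 ALLOC][3-3 ALLOC][4-5 ALLOC][6-10 ALLOC][11-31 FREE]
Op 5: e = malloc(2) -> e = 11; heap: [0-2 ALLOC][3-3 ALLOC][4-5 ALLOC][6-10 ALLOC][11-12 ALLOC][13-31 FREE]
Op 6: free(e) -> (freed e); heap: [0-2 ALLOC][3-3 ALLOC][4-5 ALLOC][6-10 ALLOC][11-31 FREE]
Op 7: free(c) -> (freed c); heap: [0-2 ALLOC][3-3 ALLOC][4-5 FREE][6-10 ALLOC][11-31 FREE]
Free blocks: [2 21] total_free=23 largest=21 -> 100*(23-21)/23 = 200/23 ≈ 8.696 -> rounds to 9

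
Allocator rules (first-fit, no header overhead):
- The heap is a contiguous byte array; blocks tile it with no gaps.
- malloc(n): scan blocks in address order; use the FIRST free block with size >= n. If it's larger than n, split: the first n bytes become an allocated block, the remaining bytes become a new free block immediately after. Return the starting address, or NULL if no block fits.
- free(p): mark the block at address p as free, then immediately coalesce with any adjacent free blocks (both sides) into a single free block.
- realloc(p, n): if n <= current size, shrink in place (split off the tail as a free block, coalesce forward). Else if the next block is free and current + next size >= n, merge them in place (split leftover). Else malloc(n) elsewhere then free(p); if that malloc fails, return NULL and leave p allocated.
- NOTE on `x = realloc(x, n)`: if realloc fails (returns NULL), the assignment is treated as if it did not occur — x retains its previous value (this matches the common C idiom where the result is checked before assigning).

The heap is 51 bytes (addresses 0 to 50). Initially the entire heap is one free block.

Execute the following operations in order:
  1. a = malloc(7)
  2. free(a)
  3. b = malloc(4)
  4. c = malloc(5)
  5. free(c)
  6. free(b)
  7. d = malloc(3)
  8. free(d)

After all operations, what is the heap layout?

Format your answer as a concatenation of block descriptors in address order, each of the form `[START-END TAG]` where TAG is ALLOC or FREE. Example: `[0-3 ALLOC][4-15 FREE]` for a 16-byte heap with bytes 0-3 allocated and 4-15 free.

Op 1: a = malloc(7) -> a = 0; heap: [0-6 ALLOC][7-50 FREE]
Op 2: free(a) -> (freed a); heap: [0-50 FREE]
Op 3: b = malloc(4) -> b = 0; heap: [0-3 ALLOC][4-50 FREE]
Op 4: c = malloc(5) -> c = 4; heap: [0-3 ALLOC][4-8 ALLOC][9-50 FREE]
Op 5: free(c) -> (freed c); heap: [0-3 ALLOC][4-50 FREE]
Op 6: free(b) -> (freed b); heap: [0-50 FREE]
Op 7: d = malloc(3) -> d = 0; heap: [0-2 ALLOC][3-50 FREE]
Op 8: free(d) -> (freed d); heap: [0-50 FREE]

Answer: [0-50 FREE]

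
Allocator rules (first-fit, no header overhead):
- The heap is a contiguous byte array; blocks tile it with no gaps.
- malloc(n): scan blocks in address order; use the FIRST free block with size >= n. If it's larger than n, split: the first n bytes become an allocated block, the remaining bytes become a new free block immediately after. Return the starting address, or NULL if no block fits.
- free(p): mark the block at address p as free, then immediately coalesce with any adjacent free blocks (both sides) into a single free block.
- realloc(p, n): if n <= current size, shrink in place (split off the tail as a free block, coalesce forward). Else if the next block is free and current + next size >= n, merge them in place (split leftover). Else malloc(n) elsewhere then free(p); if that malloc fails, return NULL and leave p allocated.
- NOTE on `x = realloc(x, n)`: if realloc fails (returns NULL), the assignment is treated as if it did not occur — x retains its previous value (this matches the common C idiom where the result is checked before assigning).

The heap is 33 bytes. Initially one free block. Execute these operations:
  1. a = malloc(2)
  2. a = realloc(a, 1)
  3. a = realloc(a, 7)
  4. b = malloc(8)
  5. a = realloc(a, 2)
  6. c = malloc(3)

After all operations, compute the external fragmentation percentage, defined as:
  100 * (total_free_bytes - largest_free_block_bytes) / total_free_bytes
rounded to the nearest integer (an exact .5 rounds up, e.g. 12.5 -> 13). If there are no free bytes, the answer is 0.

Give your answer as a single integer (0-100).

Op 1: a = malloc(2) -> a = 0; heap: [0-1 ALLOC][2-32 FREE]
Op 2: a = realloc(a, 1) -> a = 0; heap: [0-0 ALLOC][1-32 FREE]
Op 3: a = realloc(a, 7) -> a = 0; heap: [0-6 ALLOC][7-32 FREE]
Op 4: b = malloc(8) -> b = 7; heap: [0-6 ALLOC][7-14 ALLOC][15-32 FREE]
Op 5: a = realloc(a, 2) -> a = 0; heap: [0-1 ALLOC][2-6 FREE][7-14 ALLOC][15-32 FREE]
Op 6: c = malloc(3) -> c = 2; heap: [0-1 ALLOC][2-4 ALLOC][5-6 FREE][7-14 ALLOC][15-32 FREE]
Free blocks: [2 18] total_free=20 largest=18 -> 100*(20-18)/20 = 200/20 = 10

Answer: 10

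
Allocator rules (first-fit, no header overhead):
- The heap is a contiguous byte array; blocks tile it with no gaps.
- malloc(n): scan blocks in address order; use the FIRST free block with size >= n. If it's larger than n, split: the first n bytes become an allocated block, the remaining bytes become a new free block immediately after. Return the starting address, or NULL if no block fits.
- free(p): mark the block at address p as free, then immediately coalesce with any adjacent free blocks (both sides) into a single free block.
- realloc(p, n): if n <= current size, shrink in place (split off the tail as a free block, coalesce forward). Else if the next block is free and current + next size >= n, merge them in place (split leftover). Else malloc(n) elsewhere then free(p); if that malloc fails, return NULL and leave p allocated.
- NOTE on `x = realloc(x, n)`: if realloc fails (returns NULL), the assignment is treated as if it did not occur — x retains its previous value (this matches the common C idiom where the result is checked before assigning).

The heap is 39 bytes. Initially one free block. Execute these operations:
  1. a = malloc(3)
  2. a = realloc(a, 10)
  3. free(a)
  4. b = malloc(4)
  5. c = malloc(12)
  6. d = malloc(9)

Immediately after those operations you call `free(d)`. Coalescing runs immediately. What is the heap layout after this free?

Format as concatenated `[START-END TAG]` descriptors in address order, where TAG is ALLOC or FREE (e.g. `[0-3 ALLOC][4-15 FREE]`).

Answer: [0-3 ALLOC][4-15 ALLOC][16-38 FREE]

Derivation:
Op 1: a = malloc(3) -> a = 0; heap: [0-2 ALLOC][3-38 FREE]
Op 2: a = realloc(a, 10) -> a = 0; heap: [0-9 ALLOC][10-38 FREE]
Op 3: free(a) -> (freed a); heap: [0-38 FREE]
Op 4: b = malloc(4) -> b = 0; heap: [0-3 ALLOC][4-38 FREE]
Op 5: c = malloc(12) -> c = 4; heap: [0-3 ALLOC][4-15 ALLOC][16-38 FREE]
Op 6: d = malloc(9) -> d = 16; heap: [0-3 ALLOC][4-15 ALLOC][16-24 ALLOC][25-38 FREE]
free(d): d = 16 -> block [16-24 ALLOC]; mark free, coalesce with adjacent free neighbors -> [0-3 ALLOC][4-15 ALLOC][16-38 FREE]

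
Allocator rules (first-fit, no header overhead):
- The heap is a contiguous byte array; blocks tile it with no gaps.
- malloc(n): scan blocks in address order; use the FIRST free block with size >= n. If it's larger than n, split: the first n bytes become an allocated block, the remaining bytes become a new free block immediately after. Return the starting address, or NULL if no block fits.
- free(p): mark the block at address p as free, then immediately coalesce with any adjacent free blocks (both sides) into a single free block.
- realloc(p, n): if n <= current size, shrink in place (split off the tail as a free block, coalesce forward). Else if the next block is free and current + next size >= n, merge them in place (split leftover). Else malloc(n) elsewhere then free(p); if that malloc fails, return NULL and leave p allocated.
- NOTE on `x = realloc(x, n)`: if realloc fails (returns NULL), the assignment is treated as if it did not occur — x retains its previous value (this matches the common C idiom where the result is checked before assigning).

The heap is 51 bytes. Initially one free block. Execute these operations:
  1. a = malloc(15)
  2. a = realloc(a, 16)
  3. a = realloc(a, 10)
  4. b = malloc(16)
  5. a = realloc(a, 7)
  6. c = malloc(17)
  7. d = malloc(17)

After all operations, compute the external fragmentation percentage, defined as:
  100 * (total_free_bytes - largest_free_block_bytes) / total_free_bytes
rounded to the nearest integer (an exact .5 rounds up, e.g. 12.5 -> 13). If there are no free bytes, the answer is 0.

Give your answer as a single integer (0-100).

Answer: 27

Derivation:
Op 1: a = malloc(15) -> a = 0; heap: [0-14 ALLOC][15-50 FREE]
Op 2: a = realloc(a, 16) -> a = 0; heap: [0-15 ALLOC][16-50 FREE]
Op 3: a = realloc(a, 10) -> a = 0; heap: [0-9 ALLOC][10-50 FREE]
Op 4: b = malloc(16) -> b = 10; heap: [0-9 ALLOC][10-25 ALLOC][26-50 FREE]
Op 5: a = realloc(a, 7) -> a = 0; heap: [0-6 ALLOC][7-9 FREE][10-25 ALLOC][26-50 FREE]
Op 6: c = malloc(17) -> c = 26; heap: [0-6 ALLOC][7-9 FREE][10-25 ALLOC][26-42 ALLOC][43-50 FREE]
Op 7: d = malloc(17) -> d = NULL; heap: [0-6 ALLOC][7-9 FREE][10-25 ALLOC][26-42 ALLOC][43-50 FREE]
Free blocks: [3 8] total_free=11 largest=8 -> 100*(11-8)/11 = 300/11 ≈ 27.273 -> rounds to 27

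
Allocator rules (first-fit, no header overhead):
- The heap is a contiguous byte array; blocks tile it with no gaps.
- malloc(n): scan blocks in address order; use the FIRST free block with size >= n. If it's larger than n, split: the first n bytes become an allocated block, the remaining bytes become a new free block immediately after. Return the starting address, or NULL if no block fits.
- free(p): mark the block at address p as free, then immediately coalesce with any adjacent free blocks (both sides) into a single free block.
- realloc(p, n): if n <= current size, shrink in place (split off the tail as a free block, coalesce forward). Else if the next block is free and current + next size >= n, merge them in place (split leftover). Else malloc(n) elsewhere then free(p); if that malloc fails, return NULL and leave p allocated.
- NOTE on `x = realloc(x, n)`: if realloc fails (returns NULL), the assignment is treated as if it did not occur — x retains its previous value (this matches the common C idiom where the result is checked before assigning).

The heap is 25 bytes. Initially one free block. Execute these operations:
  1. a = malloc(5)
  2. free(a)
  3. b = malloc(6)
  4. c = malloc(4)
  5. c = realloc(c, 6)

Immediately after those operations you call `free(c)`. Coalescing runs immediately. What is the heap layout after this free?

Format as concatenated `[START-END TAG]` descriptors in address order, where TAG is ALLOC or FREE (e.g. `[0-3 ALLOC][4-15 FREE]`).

Answer: [0-5 ALLOC][6-24 FREE]

Derivation:
Op 1: a = malloc(5) -> a = 0; heap: [0-4 ALLOC][5-24 FREE]
Op 2: free(a) -> (freed a); heap: [0-24 FREE]
Op 3: b = malloc(6) -> b = 0; heap: [0-5 ALLOC][6-24 FREE]
Op 4: c = malloc(4) -> c = 6; heap: [0-5 ALLOC][6-9 ALLOC][10-24 FREE]
Op 5: c = realloc(c, 6) -> c = 6; heap: [0-5 ALLOC][6-11 ALLOC][12-24 FREE]
free(c): c = 6 -> block [6-11 ALLOC]; mark free, coalesce with adjacent free neighbors -> [0-5 ALLOC][6-24 FREE]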